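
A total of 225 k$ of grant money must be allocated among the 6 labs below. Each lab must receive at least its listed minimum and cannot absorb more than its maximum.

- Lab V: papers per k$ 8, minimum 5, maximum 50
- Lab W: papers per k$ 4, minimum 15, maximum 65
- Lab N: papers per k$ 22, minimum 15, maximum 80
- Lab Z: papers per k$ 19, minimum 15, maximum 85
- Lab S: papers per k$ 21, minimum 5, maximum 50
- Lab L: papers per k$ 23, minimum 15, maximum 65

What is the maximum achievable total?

Meeting every minimum uses 5+15+15+15+5+15 = 70 k$, leaving 155.
Order the labs by papers per k$: Lab L 23 > Lab N 22 > Lab S 21 > Lab Z 19 > Lab V 8 > Lab W 4.
Lab L: +50 to 65 (cap) → 105 left.
Lab N takes 65 more to reach its cap of 80 → 40 left.
Only 40 left; Lab S takes them to reach 45.
Total = 8×5 + 4×15 + 22×80 + 19×15 + 21×45 + 23×65 = 4585.

4585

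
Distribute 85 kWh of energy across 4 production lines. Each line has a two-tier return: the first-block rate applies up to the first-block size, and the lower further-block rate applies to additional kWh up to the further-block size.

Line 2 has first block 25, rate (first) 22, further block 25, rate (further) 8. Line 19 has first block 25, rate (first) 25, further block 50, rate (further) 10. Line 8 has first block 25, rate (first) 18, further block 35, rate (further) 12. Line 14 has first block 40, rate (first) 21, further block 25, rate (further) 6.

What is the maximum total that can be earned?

Treat each block as its own option and order by rate: Line 19/first 25 > Line 2/first 22 > Line 14/first 21 > Line 8/first 18 > Line 8/second 12 > Line 19/second 10 > Line 2/second 8 > Line 14/second 6.
Line 19/first (25): +25 → 60 left.
Line 2 first at 22: fill all 25 → 35 left.
Line 14 first at 21: only 35 left, fill 35.
Total = 25×25 + 22×25 + 21×35 = 1910.

1910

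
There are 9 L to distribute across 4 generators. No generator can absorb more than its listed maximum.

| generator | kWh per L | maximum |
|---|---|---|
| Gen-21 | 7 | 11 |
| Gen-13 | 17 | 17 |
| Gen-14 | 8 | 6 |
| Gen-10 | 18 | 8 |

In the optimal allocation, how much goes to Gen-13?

Rank by kWh per L: Gen-10 18 > Gen-13 17 > Gen-14 8 > Gen-21 7.
Gen-10: +8 to 8 (cap) — 1 left.
Only 1 left; Gen-13 takes them to reach 1.

1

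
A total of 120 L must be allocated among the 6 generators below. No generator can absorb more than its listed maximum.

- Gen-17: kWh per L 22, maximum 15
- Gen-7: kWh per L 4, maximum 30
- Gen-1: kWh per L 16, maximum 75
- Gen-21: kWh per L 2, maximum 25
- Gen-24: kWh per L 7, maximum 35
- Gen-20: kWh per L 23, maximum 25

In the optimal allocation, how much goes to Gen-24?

Order the generators by kWh per L: Gen-20 23 > Gen-17 22 > Gen-1 16 > Gen-24 7 > Gen-7 4 > Gen-21 2.
Give Gen-20 25 to hit its cap of 25 — 95 left.
Give Gen-17 15 to hit its cap of 15 — 80 left.
Gen-1 takes 75 to reach its cap of 75 — 5 left.
Only 5 left; Gen-24 takes them to reach 5.

5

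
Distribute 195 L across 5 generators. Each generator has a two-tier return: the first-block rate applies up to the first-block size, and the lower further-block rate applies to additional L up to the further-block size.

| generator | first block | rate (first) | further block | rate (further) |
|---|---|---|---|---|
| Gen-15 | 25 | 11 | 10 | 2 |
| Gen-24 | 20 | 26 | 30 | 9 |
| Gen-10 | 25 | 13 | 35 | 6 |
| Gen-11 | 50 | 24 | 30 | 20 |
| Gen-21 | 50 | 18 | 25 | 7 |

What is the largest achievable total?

3765

Treat each block as its own option and order by rate: Gen-24/first 26 > Gen-11/first 24 > Gen-11/second 20 > Gen-21/first 18 > Gen-10/first 13 > Gen-15/first 11 > Gen-24/second 9 > Gen-21/second 7 > Gen-10/second 6 > Gen-15/second 2.
Fill Gen-24 first block (20 at 26) ; 175 left.
Fill Gen-11 first block (50 at 24) ; 125 left.
Gen-11/second (20): +30 ; 95 left.
Gen-21/first (18): +50 ; 45 left.
Gen-10 first at 13: fill all 25 ; 20 left.
20 remain; put them into Gen-15 first at 11.
Total = 26×20 + 24×50 + 20×30 + 18×50 + 13×25 + 11×20 = 3765.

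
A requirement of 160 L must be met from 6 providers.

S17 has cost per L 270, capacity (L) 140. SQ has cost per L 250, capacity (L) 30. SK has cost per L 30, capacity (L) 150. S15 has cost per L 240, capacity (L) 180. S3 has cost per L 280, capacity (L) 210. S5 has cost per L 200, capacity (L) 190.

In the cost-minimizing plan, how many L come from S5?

Fill from the cheapest provider first.
SK at 30: take all 150 L → 10 still needed.
S5 (200): take the remaining 10 → done.
S15, SQ, S17, S3: unused.

10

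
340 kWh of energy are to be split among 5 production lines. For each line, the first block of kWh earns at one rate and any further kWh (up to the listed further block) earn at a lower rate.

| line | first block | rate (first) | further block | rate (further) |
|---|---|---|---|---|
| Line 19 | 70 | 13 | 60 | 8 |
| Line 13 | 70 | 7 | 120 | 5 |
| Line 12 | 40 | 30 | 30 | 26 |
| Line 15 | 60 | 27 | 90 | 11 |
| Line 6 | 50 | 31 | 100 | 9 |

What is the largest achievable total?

7050

Order all 10 blocks by rate: Line 6/first 31 > Line 12/first 30 > Line 15/first 27 > Line 12/second 26 > Line 19/first 13 > Line 15/second 11 > Line 6/second 9 > Line 19/second 8 > Line 13/first 7 > Line 13/second 5.
Line 6 first at 31: fill all 50 — 290 left.
Fill Line 12 first block (40 at 30) — 250 left.
Line 15/first (27): +60 — 190 left.
Fill Line 12 second block (30 at 26) — 160 left.
Line 19 first at 13: fill all 70 — 90 left.
Line 15/second (11): +90 — 0 left.
Total = 31×50 + 30×40 + 27×60 + 26×30 + 13×70 + 11×90 = 7050.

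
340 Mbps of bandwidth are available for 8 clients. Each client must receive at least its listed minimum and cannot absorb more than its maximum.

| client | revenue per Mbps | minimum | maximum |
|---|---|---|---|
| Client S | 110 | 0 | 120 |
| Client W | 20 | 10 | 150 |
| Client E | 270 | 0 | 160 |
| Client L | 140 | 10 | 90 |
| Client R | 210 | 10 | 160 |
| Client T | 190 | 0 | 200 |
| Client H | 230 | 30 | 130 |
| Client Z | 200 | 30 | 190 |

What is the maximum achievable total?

Meeting every minimum uses 0+10+0+10+10+0+30+30 = 90 Mbps, leaving 250.
Order the clients by revenue per Mbps: Client E 270 > Client H 230 > Client R 210 > Client Z 200 > Client T 190 > Client L 140 > Client S 110 > Client W 20.
Give Client E 160 more to hit its cap of 160 ; 90 left.
Client H: +90 (room for 100) → 120. Pool exhausted.
Total = 20×10 + 270×160 + 140×10 + 210×10 + 230×120 + 200×30 = 80500.

80500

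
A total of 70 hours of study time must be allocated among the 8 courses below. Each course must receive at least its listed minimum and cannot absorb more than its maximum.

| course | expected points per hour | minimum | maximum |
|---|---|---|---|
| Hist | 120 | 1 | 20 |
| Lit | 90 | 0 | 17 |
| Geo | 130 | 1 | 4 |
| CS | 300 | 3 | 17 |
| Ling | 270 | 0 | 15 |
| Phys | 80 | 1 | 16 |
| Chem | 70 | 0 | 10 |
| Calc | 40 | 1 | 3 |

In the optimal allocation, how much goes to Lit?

Meeting every minimum uses 1+0+1+3+0+1+0+1 = 7 hours, leaving 63.
Order the courses by expected points per hour: CS 300 > Ling 270 > Geo 130 > Hist 120 > Lit 90 > Phys 80 > Chem 70 > Calc 40.
CS takes 14 more to reach its cap of 17 — 49 left.
Give Ling 15 more to hit its cap of 15 — 34 left.
Geo: +3 to 4 (cap) — 31 left.
Give Hist 19 more to hit its cap of 20 — 12 left.
Lit: +12 (room for 17) → 12. Pool exhausted.

12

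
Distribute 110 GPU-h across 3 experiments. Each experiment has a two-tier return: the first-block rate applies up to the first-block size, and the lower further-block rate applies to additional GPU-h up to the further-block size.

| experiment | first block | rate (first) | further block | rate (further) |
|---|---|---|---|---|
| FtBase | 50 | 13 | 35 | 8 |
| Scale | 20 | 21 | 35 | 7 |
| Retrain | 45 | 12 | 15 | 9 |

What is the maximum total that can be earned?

1550

Order all 6 blocks by rate: Scale/tier1 21 > FtBase/tier1 13 > Retrain/tier1 12 > Retrain/tier2 9 > FtBase/tier2 8 > Scale/tier2 7.
Scale tier1 at 21: fill all 20 → 90 left.
FtBase/tier1 (13): +50 → 40 left.
Retrain/tier1: +40 of 45 at 12; pool empty.
Total = 21×20 + 13×50 + 12×40 = 1550.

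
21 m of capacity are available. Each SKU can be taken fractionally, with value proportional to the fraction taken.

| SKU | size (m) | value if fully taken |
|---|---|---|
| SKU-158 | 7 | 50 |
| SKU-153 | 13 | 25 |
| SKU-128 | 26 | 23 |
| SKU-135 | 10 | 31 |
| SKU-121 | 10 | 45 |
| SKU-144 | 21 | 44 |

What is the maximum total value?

Rank by value-to-size ratio: SKU-158 50/7≈7.14, SKU-121 45/10≈4.5, SKU-135 31/10≈3.1, SKU-144 44/21≈2.1, SKU-153 25/13≈1.92, SKU-128 23/26≈0.885.
Take all of SKU-158 (7 m, value 50) ; 14 m left.
All 10 m of SKU-121 fit (value 45) ; 4 remain.
Only 4 m remain; take 4/10 of SKU-135 for value 31×4/10 = 12.4.
Total value = 107.4.

107.4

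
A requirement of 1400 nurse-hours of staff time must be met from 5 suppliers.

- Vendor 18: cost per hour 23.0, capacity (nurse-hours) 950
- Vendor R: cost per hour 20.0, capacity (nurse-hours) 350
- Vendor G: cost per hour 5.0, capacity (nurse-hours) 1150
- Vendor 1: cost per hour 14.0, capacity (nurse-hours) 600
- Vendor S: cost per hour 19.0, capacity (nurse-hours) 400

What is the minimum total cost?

Use suppliers in increasing cost order.
Vendor G at 5.0: take all 1150 nurse-hours ; 250 still needed.
Take 250 from Vendor 1 at 14.0 to finish.
Vendor S, Vendor R, Vendor 18: unused.
Cost = 1150×5.0 + 250×14.0 = 9250.

9250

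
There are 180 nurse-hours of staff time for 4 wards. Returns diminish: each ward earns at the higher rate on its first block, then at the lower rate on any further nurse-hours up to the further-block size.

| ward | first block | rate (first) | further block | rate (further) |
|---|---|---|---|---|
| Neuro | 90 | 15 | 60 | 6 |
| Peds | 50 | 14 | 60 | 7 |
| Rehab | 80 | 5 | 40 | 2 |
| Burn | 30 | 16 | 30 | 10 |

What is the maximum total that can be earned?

Rank every tier by rate: Burn/first 16 > Neuro/first 15 > Peds/first 14 > Burn/second 10 > Peds/second 7 > Neuro/second 6 > Rehab/first 5 > Rehab/second 2.
Burn first at 16: fill all 30 → 150 left.
Neuro first at 15: fill all 90 → 60 left.
Fill Peds first block (50 at 14) → 10 left.
Burn/second: +10 of 30 at 10; pool empty.
Total = 16×30 + 15×90 + 14×50 + 10×10 = 2630.

2630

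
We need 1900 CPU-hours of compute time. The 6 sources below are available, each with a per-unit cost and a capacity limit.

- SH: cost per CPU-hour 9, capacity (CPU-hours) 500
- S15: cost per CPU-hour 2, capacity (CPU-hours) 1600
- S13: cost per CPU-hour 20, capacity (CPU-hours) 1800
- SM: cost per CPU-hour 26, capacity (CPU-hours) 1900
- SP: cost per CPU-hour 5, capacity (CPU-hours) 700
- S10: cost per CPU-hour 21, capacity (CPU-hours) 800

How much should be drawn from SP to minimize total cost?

300

Use sources in increasing cost order.
S15 at 2: take all 1600 CPU-hours — 300 still needed.
SP at 5: take 300 of its 700 — requirement met.
SH, S13, S10, SM: unused.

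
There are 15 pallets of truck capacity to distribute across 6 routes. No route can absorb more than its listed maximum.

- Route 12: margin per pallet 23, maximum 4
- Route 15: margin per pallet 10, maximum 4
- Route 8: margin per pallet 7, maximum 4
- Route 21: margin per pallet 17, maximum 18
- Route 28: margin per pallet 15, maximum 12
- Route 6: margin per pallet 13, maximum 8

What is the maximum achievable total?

Highest margin per pallet first: Route 12 23 > Route 21 17 > Route 28 15 > Route 6 13 > Route 15 10 > Route 8 7.
Route 12: +4 to 4 (cap) ; 11 left.
Route 21: +11 (room for 18) → 11. Pool exhausted.
Total = 23×4 + 17×11 = 279.

279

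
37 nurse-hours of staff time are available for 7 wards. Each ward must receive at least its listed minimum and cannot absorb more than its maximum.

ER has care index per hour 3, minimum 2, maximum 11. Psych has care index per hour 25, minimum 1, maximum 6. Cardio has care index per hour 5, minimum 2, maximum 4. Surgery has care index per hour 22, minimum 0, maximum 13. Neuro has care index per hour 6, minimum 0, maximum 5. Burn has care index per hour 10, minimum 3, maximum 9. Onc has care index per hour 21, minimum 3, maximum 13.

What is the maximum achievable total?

713

Meeting every minimum uses 2+1+2+0+0+3+3 = 11 nurse-hours, leaving 26.
Rank by care index per hour: Psych 25 > Surgery 22 > Onc 21 > Burn 10 > Neuro 6 > Cardio 5 > ER 3.
Psych: +5 to 6 (cap) ; 21 left.
Surgery: +13 to 13 (cap) ; 8 left.
Onc has room for 10 more but only 8 remain, so it gets 11.
Total = 3×2 + 25×6 + 5×2 + 22×13 + 10×3 + 21×11 = 713.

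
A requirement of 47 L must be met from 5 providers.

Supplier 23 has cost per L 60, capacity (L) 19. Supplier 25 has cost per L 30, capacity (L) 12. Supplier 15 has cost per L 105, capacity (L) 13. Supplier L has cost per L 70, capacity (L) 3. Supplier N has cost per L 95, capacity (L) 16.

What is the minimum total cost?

Cheapest first:
Supplier 25 (30): use full 12 → 35 L to go.
Supplier 23 (60): use full 19 → 16 L to go.
Supplier L (70): use full 3 → 13 L to go.
Take 13 from Supplier N at 95 to finish.
Supplier 15: unused.
Cost = 12×30 + 19×60 + 3×70 + 13×95 = 2945.

2945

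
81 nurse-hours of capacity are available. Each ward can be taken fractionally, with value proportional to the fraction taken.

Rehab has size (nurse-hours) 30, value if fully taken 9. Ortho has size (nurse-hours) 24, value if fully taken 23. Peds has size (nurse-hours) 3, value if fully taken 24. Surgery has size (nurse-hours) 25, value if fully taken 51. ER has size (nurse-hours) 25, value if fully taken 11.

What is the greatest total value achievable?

110.2

Sort by value density: Peds 24/3≈8, Surgery 51/25≈2.04, Ortho 23/24≈0.958, ER 11/25≈0.44, Rehab 9/30≈0.3.
Peds: take in full, 3 nurse-hours for value 24 ; 78 left.
Take all of Surgery (25 nurse-hours, value 51) ; 53 nurse-hours left.
Take all of Ortho (24 nurse-hours, value 23) ; 29 nurse-hours left.
Take all of ER (25 nurse-hours, value 11) ; 4 nurse-hours left.
4 nurse-hours left: a 4/30 share of Rehab gives 9×4/30 = 1.2.
Total value = 110.2.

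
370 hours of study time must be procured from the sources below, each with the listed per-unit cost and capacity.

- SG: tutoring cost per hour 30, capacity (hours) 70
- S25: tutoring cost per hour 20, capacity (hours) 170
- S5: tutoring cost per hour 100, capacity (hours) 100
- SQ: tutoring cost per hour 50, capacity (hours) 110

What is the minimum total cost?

13000

Cheapest first:
Take 170 from S25 at 20 ; need 200 more.
Take 70 from SG at 30 ; need 130 more.
SQ at 50: take all 110 hours ; 20 still needed.
S5 at 100: take 20 of its 100 ; requirement met.
Cost = 170×20 + 70×30 + 110×50 + 20×100 = 13000.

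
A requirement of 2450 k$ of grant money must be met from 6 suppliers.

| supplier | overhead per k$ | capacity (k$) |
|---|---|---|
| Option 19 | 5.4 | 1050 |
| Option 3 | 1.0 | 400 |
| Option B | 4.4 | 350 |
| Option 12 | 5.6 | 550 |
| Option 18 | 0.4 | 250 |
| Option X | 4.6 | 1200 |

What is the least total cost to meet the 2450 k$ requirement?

8910

Fill from the cheapest supplier first.
Option 18 at 0.4: take all 250 k$ ; 2200 still needed.
Option 3 at 1.0: take all 400 k$ ; 1800 still needed.
Take 350 from Option B at 4.4 ; need 1450 more.
Option X (4.6): use full 1200 ; 250 k$ to go.
Take 250 from Option 19 at 5.4 to finish.
Option 12: unused.
Cost = 250×0.4 + 400×1.0 + 350×4.4 + 1200×4.6 + 250×5.4 = 8910.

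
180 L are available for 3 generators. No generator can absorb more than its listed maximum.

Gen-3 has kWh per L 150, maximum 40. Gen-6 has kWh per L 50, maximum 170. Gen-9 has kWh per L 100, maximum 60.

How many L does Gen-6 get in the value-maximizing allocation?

Rank by kWh per L: Gen-3 150 > Gen-9 100 > Gen-6 50.
Give Gen-3 40 to hit its cap of 40 — 140 left.
Gen-9 takes 60 to reach its cap of 60 — 80 left.
Gen-6: +80 (room for 170) → 80. Pool exhausted.

80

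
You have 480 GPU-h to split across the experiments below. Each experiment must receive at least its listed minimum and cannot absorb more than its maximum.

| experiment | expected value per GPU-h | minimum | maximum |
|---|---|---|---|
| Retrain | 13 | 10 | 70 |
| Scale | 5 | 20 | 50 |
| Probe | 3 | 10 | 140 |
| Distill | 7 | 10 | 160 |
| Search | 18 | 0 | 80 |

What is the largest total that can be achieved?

4080

Meeting every minimum uses 10+20+10+10+0 = 50 GPU-h, leaving 430.
Highest expected value per GPU-h first: Search 18 > Retrain 13 > Distill 7 > Scale 5 > Probe 3.
Search: +80 to 80 (cap) → 350 left.
Retrain takes 60 more to reach its cap of 70 → 290 left.
Give Distill 150 more to hit its cap of 160 → 140 left.
Scale: +30 to 50 (cap) → 110 left.
Only 110 left; Probe takes them to reach 120.
Total = 13×70 + 5×50 + 3×120 + 7×160 + 18×80 = 4080.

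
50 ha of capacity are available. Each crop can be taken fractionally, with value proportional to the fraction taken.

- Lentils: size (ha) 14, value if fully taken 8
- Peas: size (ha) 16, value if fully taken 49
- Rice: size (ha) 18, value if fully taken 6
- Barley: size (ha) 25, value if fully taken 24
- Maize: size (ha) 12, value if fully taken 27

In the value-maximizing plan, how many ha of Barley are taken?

22

Rank by value-to-size ratio: Peas 49/16≈3.06, Maize 27/12≈2.25, Barley 24/25≈0.96, Lentils 8/14≈0.571, Rice 6/18≈0.333.
Peas: take in full, 16 ha for value 49 ; 34 left.
Maize: take in full, 12 ha for value 27 ; 22 left.
Fill the last 22 ha with part of Barley: 22/25 of it earns 21.12.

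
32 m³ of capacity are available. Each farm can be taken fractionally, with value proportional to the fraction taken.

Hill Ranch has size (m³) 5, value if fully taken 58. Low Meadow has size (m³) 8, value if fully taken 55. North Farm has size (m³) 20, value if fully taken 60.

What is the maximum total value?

170

Sort by value density: Hill Ranch 58/5≈11.6, Low Meadow 55/8≈6.88, North Farm 60/20≈3.
Take all of Hill Ranch (5 m³, value 58) — 27 m³ left.
Low Meadow: take in full, 8 m³ for value 55 — 19 left.
19 m³ left: a 19/20 share of North Farm gives 60×19/20 = 57.
Total value = 170.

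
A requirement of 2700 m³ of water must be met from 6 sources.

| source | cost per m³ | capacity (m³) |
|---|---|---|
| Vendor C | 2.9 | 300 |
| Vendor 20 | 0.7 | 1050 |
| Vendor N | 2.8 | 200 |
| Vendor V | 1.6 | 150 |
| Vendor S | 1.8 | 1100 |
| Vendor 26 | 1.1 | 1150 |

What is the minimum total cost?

Fill from the cheapest source first.
Take 1050 from Vendor 20 at 0.7 ; need 1650 more.
Vendor 26 (1.1): use full 1150 ; 500 m³ to go.
Vendor V at 1.6: take all 150 m³ ; 350 still needed.
Take 350 from Vendor S at 1.8 to finish.
Vendor N, Vendor C: unused.
Cost = 1050×0.7 + 1150×1.1 + 150×1.6 + 350×1.8 = 2870.

2870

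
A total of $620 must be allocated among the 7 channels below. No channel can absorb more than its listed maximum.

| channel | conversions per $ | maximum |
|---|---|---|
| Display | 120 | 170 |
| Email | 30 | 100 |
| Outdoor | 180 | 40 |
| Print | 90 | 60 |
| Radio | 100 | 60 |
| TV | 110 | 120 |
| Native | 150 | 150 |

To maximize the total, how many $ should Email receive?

20

Order the channels by conversions per $: Outdoor 180 > Native 150 > Display 120 > TV 110 > Radio 100 > Print 90 > Email 30.
Give Outdoor 40 to hit its cap of 40 → 580 left.
Give Native 150 to hit its cap of 150 → 430 left.
Display: +170 to 170 (cap) → 260 left.
Give TV 120 to hit its cap of 120 → 140 left.
Radio: +60 to 60 (cap) → 80 left.
Print takes 60 to reach its cap of 60 → 20 left.
Email: +20 (room for 100) → 20. Pool exhausted.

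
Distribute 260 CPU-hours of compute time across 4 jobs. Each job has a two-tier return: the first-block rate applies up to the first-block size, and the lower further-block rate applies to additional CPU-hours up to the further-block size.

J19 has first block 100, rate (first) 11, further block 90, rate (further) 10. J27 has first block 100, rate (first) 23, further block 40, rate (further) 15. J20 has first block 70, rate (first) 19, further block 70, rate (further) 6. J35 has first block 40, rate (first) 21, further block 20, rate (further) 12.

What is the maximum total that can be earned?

5190

Rank every tier by rate: J27/tier1 23 > J35/tier1 21 > J20/tier1 19 > J27/tier2 15 > J35/tier2 12 > J19/tier1 11 > J19/tier2 10 > J20/tier2 6.
J27 tier1 at 23: fill all 100 ; 160 left.
J35 tier1 at 21: fill all 40 ; 120 left.
J20/tier1 (19): +70 ; 50 left.
J27 tier2 at 15: fill all 40 ; 10 left.
10 remain; put them into J35 tier2 at 12.
Total = 23×100 + 21×40 + 19×70 + 15×40 + 12×10 = 5190.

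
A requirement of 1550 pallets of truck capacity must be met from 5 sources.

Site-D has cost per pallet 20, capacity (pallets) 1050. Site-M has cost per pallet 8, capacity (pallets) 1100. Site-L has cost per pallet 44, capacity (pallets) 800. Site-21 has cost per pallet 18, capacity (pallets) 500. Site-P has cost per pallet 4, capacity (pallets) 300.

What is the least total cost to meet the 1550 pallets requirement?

12700

Use sources in increasing cost order.
Site-P (4): use full 300 ; 1250 pallets to go.
Take 1100 from Site-M at 8 ; need 150 more.
Site-21 at 18: take 150 of its 500 ; requirement met.
Site-D, Site-L: unused.
Cost = 300×4 + 1100×8 + 150×18 = 12700.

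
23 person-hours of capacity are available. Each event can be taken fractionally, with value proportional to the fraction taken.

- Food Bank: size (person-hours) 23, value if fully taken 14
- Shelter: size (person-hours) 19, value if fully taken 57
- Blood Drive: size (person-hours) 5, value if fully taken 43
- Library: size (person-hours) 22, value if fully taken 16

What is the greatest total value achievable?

97

Sort by value density: Blood Drive 43/5≈8.6, Shelter 57/19≈3, Library 16/22≈0.727, Food Bank 14/23≈0.609.
Blood Drive: take in full, 5 person-hours for value 43 — 18 left.
Only 18 person-hours remain; take 18/19 of Shelter for value 57×18/19 = 54.
Total value = 97.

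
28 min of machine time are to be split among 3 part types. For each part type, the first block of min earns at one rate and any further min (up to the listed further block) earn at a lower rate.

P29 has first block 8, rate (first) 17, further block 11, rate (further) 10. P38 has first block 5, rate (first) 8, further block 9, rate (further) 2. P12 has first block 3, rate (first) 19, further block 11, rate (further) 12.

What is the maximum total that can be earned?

Rank every tier by rate: P12/T1 19 > P29/T1 17 > P12/T2 12 > P29/T2 10 > P38/T1 8 > P38/T2 2.
P12 T1 at 19: fill all 3 ; 25 left.
P29 T1 at 17: fill all 8 ; 17 left.
Fill P12 T2 block (11 at 12) ; 6 left.
6 remain; put them into P29 T2 at 10.
Total = 19×3 + 17×8 + 12×11 + 10×6 = 385.

385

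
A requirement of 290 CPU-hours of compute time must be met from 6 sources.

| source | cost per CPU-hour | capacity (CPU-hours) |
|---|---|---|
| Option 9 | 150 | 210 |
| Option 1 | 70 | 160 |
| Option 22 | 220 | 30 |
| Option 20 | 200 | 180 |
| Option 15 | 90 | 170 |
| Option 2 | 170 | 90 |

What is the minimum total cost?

Cheapest first:
Option 1 (70): use full 160 — 130 CPU-hours to go.
Option 15 at 90: take 130 of its 170 — requirement met.
Option 9, Option 2, Option 20, Option 22: unused.
Cost = 160×70 + 130×90 = 22900.

22900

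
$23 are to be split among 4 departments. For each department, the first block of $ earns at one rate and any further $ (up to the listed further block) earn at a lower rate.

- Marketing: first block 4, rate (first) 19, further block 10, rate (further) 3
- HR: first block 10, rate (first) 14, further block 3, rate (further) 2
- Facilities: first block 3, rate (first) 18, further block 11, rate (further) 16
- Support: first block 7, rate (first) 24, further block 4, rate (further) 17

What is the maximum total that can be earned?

446

Treat each block as its own option and order by rate: Support/T1 24 > Marketing/T1 19 > Facilities/T1 18 > Support/T2 17 > Facilities/T2 16 > HR/T1 14 > Marketing/T2 3 > HR/T2 2.
Fill Support T1 block (7 at 24) — 16 left.
Fill Marketing T1 block (4 at 19) — 12 left.
Fill Facilities T1 block (3 at 18) — 9 left.
Fill Support T2 block (4 at 17) — 5 left.
Facilities/T2: +5 of 11 at 16; pool empty.
Total = 24×7 + 19×4 + 18×3 + 17×4 + 16×5 = 446.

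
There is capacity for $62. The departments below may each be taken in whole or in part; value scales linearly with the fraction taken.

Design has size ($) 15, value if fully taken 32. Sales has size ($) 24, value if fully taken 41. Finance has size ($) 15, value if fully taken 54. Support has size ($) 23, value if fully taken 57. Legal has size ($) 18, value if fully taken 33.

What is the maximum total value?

Best value per unit of size first: Finance 54/15≈3.6, Support 57/23≈2.48, Design 32/15≈2.13, Legal 33/18≈1.83, Sales 41/24≈1.71.
Finance: take in full, 15 $ for value 54 ; 47 left.
All 23 $ of Support fit (value 57) ; 24 remain.
Take all of Design (15 $, value 32) ; 9 $ left.
9 $ left: a 9/18 share of Legal gives 33×9/18 = 16.5.
Total value = 159.5.

159.5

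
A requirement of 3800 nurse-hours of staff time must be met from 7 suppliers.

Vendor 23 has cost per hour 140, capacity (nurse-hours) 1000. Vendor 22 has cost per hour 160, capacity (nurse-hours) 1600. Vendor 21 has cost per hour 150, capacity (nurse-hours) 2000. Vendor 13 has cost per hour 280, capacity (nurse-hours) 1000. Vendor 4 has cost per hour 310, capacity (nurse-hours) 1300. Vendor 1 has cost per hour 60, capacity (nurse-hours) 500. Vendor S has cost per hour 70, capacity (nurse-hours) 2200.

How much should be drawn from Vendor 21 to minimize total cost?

100

Use suppliers in increasing cost order.
Take 500 from Vendor 1 at 60 → need 3300 more.
Vendor S at 70: take all 2200 nurse-hours → 1100 still needed.
Vendor 23 at 140: take all 1000 nurse-hours → 100 still needed.
Take 100 from Vendor 21 at 150 to finish.
Vendor 22, Vendor 13, Vendor 4: unused.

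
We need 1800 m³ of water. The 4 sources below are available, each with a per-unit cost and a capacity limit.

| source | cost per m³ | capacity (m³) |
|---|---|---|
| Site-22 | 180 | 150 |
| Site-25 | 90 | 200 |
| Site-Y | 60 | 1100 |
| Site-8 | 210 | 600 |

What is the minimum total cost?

184500

Cheapest first:
Site-Y at 60: take all 1100 m³ — 700 still needed.
Site-25 at 90: take all 200 m³ — 500 still needed.
Site-22 (180): use full 150 — 350 m³ to go.
Take 350 from Site-8 at 210 to finish.
Cost = 1100×60 + 200×90 + 150×180 + 350×210 = 184500.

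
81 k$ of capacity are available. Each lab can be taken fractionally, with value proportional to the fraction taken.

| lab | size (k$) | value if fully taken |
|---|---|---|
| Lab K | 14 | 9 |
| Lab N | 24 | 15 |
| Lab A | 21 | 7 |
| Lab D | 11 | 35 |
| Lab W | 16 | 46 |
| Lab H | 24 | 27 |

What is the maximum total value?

Sort by value density: Lab D 35/11≈3.18, Lab W 46/16≈2.88, Lab H 27/24≈1.12, Lab K 9/14≈0.643, Lab N 15/24≈0.625, Lab A 7/21≈0.333.
Take all of Lab D (11 k$, value 35) ; 70 k$ left.
All 16 k$ of Lab W fit (value 46) ; 54 remain.
Take all of Lab H (24 k$, value 27) ; 30 k$ left.
Lab K: take in full, 14 k$ for value 9 ; 16 left.
16 k$ left: a 16/24 share of Lab N gives 15×16/24 = 10.
Total value = 127.

127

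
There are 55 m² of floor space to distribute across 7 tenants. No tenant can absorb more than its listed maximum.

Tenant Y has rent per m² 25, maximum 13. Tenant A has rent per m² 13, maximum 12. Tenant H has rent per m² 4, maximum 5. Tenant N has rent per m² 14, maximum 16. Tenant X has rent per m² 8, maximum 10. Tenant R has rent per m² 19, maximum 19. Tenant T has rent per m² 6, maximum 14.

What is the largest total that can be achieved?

Order the tenants by rent per m²: Tenant Y 25 > Tenant R 19 > Tenant N 14 > Tenant A 13 > Tenant X 8 > Tenant T 6 > Tenant H 4.
Tenant Y: +13 to 13 (cap) — 42 left.
Tenant R: +19 to 19 (cap) — 23 left.
Give Tenant N 16 to hit its cap of 16 — 7 left.
Only 7 left; Tenant A takes them to reach 7.
Total = 25×13 + 13×7 + 14×16 + 19×19 = 1001.

1001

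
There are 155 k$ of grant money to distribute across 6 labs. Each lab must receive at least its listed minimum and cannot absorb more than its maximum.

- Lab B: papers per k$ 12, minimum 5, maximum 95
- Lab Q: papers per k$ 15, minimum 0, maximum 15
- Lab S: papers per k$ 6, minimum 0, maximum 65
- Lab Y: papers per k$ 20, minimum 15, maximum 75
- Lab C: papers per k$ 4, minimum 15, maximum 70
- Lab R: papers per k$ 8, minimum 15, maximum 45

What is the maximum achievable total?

2325

Meeting every minimum uses 5+0+0+15+15+15 = 50 k$, leaving 105.
Order the labs by papers per k$: Lab Y 20 > Lab Q 15 > Lab B 12 > Lab R 8 > Lab S 6 > Lab C 4.
Lab Y: +60 to 75 (cap) ; 45 left.
Lab Q takes 15 more to reach its cap of 15 ; 30 left.
Lab B has room for 90 more but only 30 remain, so it gets 35.
Total = 12×35 + 15×15 + 20×75 + 4×15 + 8×15 = 2325.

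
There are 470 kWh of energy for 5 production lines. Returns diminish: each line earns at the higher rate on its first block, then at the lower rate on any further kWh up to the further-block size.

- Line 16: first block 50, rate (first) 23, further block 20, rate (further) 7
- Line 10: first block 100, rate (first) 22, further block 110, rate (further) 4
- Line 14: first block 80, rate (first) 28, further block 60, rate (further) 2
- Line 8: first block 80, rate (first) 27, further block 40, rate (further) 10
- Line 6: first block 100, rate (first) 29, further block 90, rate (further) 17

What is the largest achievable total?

11670

Rank every tier by rate: Line 6/T1 29 > Line 14/T1 28 > Line 8/T1 27 > Line 16/T1 23 > Line 10/T1 22 > Line 6/T2 17 > Line 8/T2 10 > Line 16/T2 7 > Line 10/T2 4 > Line 14/T2 2.
Fill Line 6 T1 block (100 at 29) → 370 left.
Line 14/T1 (28): +80 → 290 left.
Line 8 T1 at 27: fill all 80 → 210 left.
Line 16/T1 (23): +50 → 160 left.
Line 10/T1 (22): +100 → 60 left.
Line 6 T2 at 17: only 60 left, fill 60.
Total = 29×100 + 28×80 + 27×80 + 23×50 + 22×100 + 17×60 = 11670.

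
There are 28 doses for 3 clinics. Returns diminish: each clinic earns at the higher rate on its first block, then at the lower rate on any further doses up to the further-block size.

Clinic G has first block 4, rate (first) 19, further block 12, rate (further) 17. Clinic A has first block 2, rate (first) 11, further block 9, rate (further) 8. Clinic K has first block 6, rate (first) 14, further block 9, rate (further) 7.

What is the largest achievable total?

Order all 6 blocks by rate: Clinic G/tier1 19 > Clinic G/tier2 17 > Clinic K/tier1 14 > Clinic A/tier1 11 > Clinic A/tier2 8 > Clinic K/tier2 7.
Clinic G tier1 at 19: fill all 4 ; 24 left.
Clinic G/tier2 (17): +12 ; 12 left.
Fill Clinic K tier1 block (6 at 14) ; 6 left.
Clinic A tier1 at 11: fill all 2 ; 4 left.
Clinic A tier2 at 8: only 4 left, fill 4.
Total = 19×4 + 17×12 + 14×6 + 11×2 + 8×4 = 418.

418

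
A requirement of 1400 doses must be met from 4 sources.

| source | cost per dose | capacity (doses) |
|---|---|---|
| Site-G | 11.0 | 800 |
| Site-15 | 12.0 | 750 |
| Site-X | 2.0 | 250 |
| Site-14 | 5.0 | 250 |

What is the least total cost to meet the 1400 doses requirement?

Use sources in increasing cost order.
Site-X at 2.0: take all 250 doses ; 1150 still needed.
Site-14 at 5.0: take all 250 doses ; 900 still needed.
Site-G at 11.0: take all 800 doses ; 100 still needed.
Site-15 (12.0): take the remaining 100 ; done.
Cost = 250×2.0 + 250×5.0 + 800×11.0 + 100×12.0 = 11750.

11750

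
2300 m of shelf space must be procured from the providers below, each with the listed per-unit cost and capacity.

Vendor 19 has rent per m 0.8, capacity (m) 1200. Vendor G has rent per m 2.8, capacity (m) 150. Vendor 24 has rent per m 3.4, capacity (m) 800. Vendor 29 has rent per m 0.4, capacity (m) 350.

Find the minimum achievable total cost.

3560

Fill from the cheapest provider first.
Vendor 29 at 0.4: take all 350 m ; 1950 still needed.
Vendor 19 at 0.8: take all 1200 m ; 750 still needed.
Vendor G at 2.8: take all 150 m ; 600 still needed.
Vendor 24 at 3.4: take 600 of its 800 ; requirement met.
Cost = 350×0.4 + 1200×0.8 + 150×2.8 + 600×3.4 = 3560.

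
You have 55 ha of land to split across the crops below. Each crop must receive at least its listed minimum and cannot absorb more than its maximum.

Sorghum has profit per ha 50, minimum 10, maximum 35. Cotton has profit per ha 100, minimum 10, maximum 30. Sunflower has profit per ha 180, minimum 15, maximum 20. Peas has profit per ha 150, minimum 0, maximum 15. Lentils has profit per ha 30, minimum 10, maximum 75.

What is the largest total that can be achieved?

6150

Meeting every minimum uses 10+10+15+0+10 = 45 ha, leaving 10.
Highest profit per ha first: Sunflower 180 > Peas 150 > Cotton 100 > Sorghum 50 > Lentils 30.
Give Sunflower 5 more to hit its cap of 20 ; 5 left.
Peas: +5 (room for 15) → 5. Pool exhausted.
Total = 50×10 + 100×10 + 180×20 + 150×5 + 30×10 = 6150.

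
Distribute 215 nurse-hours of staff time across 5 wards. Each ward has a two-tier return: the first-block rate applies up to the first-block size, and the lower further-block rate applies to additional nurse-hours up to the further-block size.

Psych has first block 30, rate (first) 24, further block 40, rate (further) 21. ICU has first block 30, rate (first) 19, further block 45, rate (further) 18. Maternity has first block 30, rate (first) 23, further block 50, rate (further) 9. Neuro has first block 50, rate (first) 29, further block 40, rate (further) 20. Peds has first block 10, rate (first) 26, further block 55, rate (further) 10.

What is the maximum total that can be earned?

5045

Rank every tier by rate: Neuro/T1 29 > Peds/T1 26 > Psych/T1 24 > Maternity/T1 23 > Psych/T2 21 > Neuro/T2 20 > ICU/T1 19 > ICU/T2 18 > Peds/T2 10 > Maternity/T2 9.
Neuro T1 at 29: fill all 50 — 165 left.
Peds T1 at 26: fill all 10 — 155 left.
Psych/T1 (24): +30 — 125 left.
Maternity T1 at 23: fill all 30 — 95 left.
Psych T2 at 21: fill all 40 — 55 left.
Neuro/T2 (20): +40 — 15 left.
ICU/T1: +15 of 30 at 19; pool empty.
Total = 29×50 + 26×10 + 24×30 + 23×30 + 21×40 + 20×40 + 19×15 = 5045.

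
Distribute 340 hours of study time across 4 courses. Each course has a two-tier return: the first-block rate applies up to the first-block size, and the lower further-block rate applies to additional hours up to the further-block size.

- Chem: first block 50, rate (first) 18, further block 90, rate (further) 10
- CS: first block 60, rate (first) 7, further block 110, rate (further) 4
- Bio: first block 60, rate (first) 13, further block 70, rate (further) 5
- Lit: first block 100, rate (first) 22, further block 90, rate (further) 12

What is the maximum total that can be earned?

Order all 8 blocks by rate: Lit/first 22 > Chem/first 18 > Bio/first 13 > Lit/second 12 > Chem/second 10 > CS/first 7 > Bio/second 5 > CS/second 4.
Lit first at 22: fill all 100 → 240 left.
Fill Chem first block (50 at 18) → 190 left.
Bio/first (13): +60 → 130 left.
Lit second at 12: fill all 90 → 40 left.
Chem/second: +40 of 90 at 10; pool empty.
Total = 22×100 + 18×50 + 13×60 + 12×90 + 10×40 = 5360.

5360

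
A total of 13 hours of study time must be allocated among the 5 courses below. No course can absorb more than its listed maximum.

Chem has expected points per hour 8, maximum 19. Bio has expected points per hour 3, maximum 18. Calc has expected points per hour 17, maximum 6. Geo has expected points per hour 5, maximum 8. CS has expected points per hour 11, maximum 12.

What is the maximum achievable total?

Highest expected points per hour first: Calc 17 > CS 11 > Chem 8 > Geo 5 > Bio 3.
Calc takes 6 to reach its cap of 6 ; 7 left.
CS has room for 12 but only 7 remain, so it gets 7.
Total = 17×6 + 11×7 = 179.

179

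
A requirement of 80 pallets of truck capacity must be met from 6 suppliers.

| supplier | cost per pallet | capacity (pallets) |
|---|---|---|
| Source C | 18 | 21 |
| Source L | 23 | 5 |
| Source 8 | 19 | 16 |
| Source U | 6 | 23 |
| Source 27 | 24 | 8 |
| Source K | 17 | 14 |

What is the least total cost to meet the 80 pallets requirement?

Use suppliers in increasing cost order.
Take 23 from Source U at 6 → need 57 more.
Source K at 17: take all 14 pallets → 43 still needed.
Source C at 18: take all 21 pallets → 22 still needed.
Source 8 (19): use full 16 → 6 pallets to go.
Source L (23): use full 5 → 1 pallets to go.
Source 27 (24): take the remaining 1 → done.
Cost = 23×6 + 14×17 + 21×18 + 16×19 + 5×23 + 1×24 = 1197.

1197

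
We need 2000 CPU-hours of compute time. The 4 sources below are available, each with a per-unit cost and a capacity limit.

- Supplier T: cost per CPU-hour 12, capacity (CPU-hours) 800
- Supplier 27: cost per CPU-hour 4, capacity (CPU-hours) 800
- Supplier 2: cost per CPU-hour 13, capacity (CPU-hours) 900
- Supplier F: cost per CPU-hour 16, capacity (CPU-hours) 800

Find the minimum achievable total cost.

18000

Use sources in increasing cost order.
Supplier 27 at 4: take all 800 CPU-hours ; 1200 still needed.
Supplier T at 12: take all 800 CPU-hours ; 400 still needed.
Supplier 2 at 13: take 400 of its 900 ; requirement met.
Supplier F: unused.
Cost = 800×4 + 800×12 + 400×13 = 18000.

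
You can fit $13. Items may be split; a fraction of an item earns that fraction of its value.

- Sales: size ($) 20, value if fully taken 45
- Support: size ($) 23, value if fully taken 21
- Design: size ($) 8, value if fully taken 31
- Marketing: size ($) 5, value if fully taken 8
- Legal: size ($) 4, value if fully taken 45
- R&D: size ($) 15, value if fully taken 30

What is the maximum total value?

Rank by value-to-size ratio: Legal 45/4≈11.2, Design 31/8≈3.88, Sales 45/20≈2.25, R&D 30/15≈2, Marketing 8/5≈1.6, Support 21/23≈0.913.
All 4 $ of Legal fit (value 45) → 9 remain.
Take all of Design (8 $, value 31) → 1 $ left.
Fill the last 1 $ with part of Sales: 1/20 of it earns 2.25.
Total value = 78.25.

78.25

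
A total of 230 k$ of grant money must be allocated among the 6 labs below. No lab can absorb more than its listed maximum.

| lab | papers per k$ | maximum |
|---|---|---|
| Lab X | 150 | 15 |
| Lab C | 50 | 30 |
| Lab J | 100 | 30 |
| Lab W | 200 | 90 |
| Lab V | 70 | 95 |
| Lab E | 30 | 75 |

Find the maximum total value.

29900

Rank by papers per k$: Lab W 200 > Lab X 150 > Lab J 100 > Lab V 70 > Lab C 50 > Lab E 30.
Lab W: +90 to 90 (cap) ; 140 left.
Lab X takes 15 to reach its cap of 15 ; 125 left.
Lab J: +30 to 30 (cap) ; 95 left.
Give Lab V 95 to hit its cap of 95 ; 0 left.
Total = 150×15 + 100×30 + 200×90 + 70×95 = 29900.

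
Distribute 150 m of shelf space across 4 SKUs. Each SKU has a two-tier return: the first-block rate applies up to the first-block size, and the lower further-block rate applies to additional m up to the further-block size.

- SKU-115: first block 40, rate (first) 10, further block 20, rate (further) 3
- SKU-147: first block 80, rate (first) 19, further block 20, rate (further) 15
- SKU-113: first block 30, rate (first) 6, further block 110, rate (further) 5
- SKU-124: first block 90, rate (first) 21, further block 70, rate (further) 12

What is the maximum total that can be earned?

3030

Rank every tier by rate: SKU-124/tier1 21 > SKU-147/tier1 19 > SKU-147/tier2 15 > SKU-124/tier2 12 > SKU-115/tier1 10 > SKU-113/tier1 6 > SKU-113/tier2 5 > SKU-115/tier2 3.
Fill SKU-124 tier1 block (90 at 21) ; 60 left.
SKU-147 tier1 at 19: only 60 left, fill 60.
Total = 21×90 + 19×60 = 3030.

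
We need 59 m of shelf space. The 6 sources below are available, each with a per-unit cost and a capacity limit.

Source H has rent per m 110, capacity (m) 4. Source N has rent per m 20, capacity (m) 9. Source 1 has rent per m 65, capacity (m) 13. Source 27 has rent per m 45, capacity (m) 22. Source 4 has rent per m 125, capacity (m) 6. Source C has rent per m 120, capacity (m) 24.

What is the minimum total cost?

Cheapest first:
Source N at 20: take all 9 m ; 50 still needed.
Take 22 from Source 27 at 45 ; need 28 more.
Source 1 at 65: take all 13 m ; 15 still needed.
Source H at 110: take all 4 m ; 11 still needed.
Source C (120): take the remaining 11 ; done.
Source 4: unused.
Cost = 9×20 + 22×45 + 13×65 + 4×110 + 11×120 = 3775.

3775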